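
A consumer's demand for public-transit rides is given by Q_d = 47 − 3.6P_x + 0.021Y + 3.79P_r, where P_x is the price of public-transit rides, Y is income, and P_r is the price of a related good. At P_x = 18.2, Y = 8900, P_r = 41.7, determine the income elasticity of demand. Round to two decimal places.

First evaluate Q_d: 47 − 3.6(18.2) + 0.021(8900) + 3.79(41.7) = 47 − 65.52 + 186.9 + 158.043 = 326.423.
∂Q_d/∂Y = +0.021, so E_I = 0.021·(8900/326.423) ≈ 0.57.
E_I ∈ (0,1): normal good (necessity).

0.57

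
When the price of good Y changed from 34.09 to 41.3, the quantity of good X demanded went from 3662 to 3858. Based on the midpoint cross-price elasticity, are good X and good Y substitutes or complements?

substitutes

%ΔQ_x = (3858 − 3662)/[(3662+3858)/2] = 196/3760 ≈ 0.0521.
%ΔP_y = (41.3 − 34.09)/[(34.09+41.3)/2] ≈ 0.1913.
E_xy = 0.0521/0.1913 ≈ 0.273.
E_xy > 0, so the goods are substitutes.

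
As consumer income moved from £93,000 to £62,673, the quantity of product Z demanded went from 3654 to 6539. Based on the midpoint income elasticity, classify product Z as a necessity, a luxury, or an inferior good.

inferior

%ΔQ = (6539 − 3654)/[(3654+6539)/2] = 2885/5096.5 ≈ 0.5661.
%ΔI = (62,673 − 93,000)/[(93,000+62,673)/2] = -30327/77836.5 ≈ -0.3896.
E_I = %ΔQ/%ΔI ≈ -1.453.
E_I < 0: inferior good.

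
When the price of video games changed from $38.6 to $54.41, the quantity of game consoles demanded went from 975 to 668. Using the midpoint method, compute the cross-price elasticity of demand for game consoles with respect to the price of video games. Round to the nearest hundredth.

%ΔQ_x = (668 − 975)/[(975+668)/2] = -307/821.5 ≈ -0.3737.
%ΔP_y = (54.41 − 38.6)/[(38.6+54.41)/2] ≈ 0.3400.
E_xy = -0.3737/0.3400 ≈ -1.10.
E_xy < 0, so game consoles and video games are complements.

-1.10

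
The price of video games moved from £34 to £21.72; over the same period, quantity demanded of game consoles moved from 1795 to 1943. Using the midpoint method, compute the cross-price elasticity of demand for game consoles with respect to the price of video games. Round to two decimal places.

%ΔQ_x = (1943 − 1795)/[(1795+1943)/2] = 148/1869 ≈ 0.0792.
%ΔP_y = (21.72 − 34)/[(34+21.72)/2] ≈ -0.4408.
E_xy = 0.0792/-0.4408 ≈ -0.18.
E_xy < 0, so game consoles and video games are complements.

-0.18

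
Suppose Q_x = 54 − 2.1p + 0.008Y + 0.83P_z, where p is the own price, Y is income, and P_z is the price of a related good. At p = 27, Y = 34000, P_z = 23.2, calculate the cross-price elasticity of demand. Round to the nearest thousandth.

0.067

Q_x = 54 − 2.1(27) + 0.008(34000) + 0.83(23.2) = 54 − 56.7 + 272 + 19.256 = 288.556.
∂Q_x/∂P_z = +0.83, so E_xy = 0.83·(23.2/288.556) ≈ 0.067.
E_xy > 0: the goods are substitutes.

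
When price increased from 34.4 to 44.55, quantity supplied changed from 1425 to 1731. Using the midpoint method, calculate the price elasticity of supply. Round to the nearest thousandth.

0.754

%Δq = (1731 − 1425)/[(1425 + 1731)/2] = 306/1578 ≈ 0.1939.
%Δp = (44.55 − 34.4)/[(34.4 + 44.55)/2] = 10.15/39.475 ≈ 0.2571.
Arc elasticity E = %Δq/%Δp ≈ 0.1939/0.2571 ≈ 0.754.
|E| < 1: supply is inelastic over this range.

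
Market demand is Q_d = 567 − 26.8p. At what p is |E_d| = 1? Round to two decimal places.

10.58

For linear demand Q_d = a − bp, E = −bp/(a − bp). |E| = 1 ⇒ bp = a − bp ⇒ p = a/(2b).
p = 567/(2·26.8) ≈ 10.58.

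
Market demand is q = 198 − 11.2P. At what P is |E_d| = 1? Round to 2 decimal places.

8.84

For linear demand q = a − bP, E = −bP/(a − bP). |E| = 1 ⇒ bP = a − bP ⇒ P = a/(2b).
P = 198/(2·11.2) ≈ 8.84.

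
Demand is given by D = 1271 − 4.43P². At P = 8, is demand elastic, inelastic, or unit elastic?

inelastic

At P = 8, D = 987.48.
dD/dP = −2·4.43·P = −70.88.
Point elasticity E = (dD/dP)·(P/D) = -70.88 × 8/987.48 ≈ -0.574.
|E| ≈ 0.574 < 1, so demand is inelastic.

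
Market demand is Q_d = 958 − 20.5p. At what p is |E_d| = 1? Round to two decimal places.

For linear demand Q_d = a − bp, E = −bp/(a − bp). |E| = 1 ⇒ bp = a − bp ⇒ p = a/(2b).
p = 958/(2·20.5) ≈ 23.37.

23.37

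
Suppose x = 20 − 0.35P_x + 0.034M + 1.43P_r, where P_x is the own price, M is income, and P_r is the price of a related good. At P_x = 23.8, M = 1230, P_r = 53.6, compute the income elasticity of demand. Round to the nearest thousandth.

First evaluate x: 20 − 0.35(23.8) + 0.034(1230) + 1.43(53.6) = 20 − 8.33 + 41.82 + 76.648 = 130.138.
∂x/∂M = +0.034, so E_I = 0.034·(1230/130.138) ≈ 0.321.
E_I ∈ (0,1): normal good (necessity).

0.321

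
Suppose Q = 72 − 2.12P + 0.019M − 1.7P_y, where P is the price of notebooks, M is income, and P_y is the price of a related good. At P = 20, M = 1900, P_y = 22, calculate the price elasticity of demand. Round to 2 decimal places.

Substituting, Q = 72 − 2.12(20) + 0.019(1900) − 1.7(22) = 72 − 42.4 + 36.1 − 37.4 = 28.3.
∂Q/∂P = −2.12, so E_p = (−2.12)·(20/28.3) ≈ -1.50.
|E_p| > 1: demand is elastic.

-1.50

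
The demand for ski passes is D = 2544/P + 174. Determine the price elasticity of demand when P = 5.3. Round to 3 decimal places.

At P = 5.3, D = 654.
dD/dP = −2544/P² = −90.566.
Point elasticity E = (dD/dP)·(P/D) = -90.566 × 5.3/654 ≈ -0.734.
|E| < 1, so demand is inelastic at this price.

-0.734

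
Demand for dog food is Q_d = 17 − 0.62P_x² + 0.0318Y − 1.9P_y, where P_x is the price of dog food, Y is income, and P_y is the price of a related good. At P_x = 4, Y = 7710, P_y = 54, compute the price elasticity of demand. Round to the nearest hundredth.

Q_d = 17 − 0.62(4)² + 0.0318(7710) − 1.9(54) = 17 − 9.92 + 245.178 − 102.6 = 149.658.
∂Q_d/∂P_x = −2·0.62·P_x = -4.96, so E_p = -4.96·(4/149.658) ≈ -0.13.
|E_p| < 1: demand is inelastic.

-0.13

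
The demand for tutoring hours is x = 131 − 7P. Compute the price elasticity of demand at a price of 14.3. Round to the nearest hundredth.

At P = 14.3, x = 30.9.
dx/dP = −7.
Point elasticity E = (dx/dP)·(P/x) = -7 × 14.3/30.9 ≈ -3.24.
|E| > 1, so demand is elastic at this price.

-3.24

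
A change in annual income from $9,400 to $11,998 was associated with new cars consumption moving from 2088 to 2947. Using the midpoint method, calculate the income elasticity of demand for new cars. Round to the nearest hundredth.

%ΔQ = (2947 − 2088)/[(2088+2947)/2] = 859/2517.5 ≈ 0.3412.
%ΔY = (11,998 − 9,400)/[(9,400+11,998)/2] = 2598/10699 ≈ 0.2428.
E_I = %ΔQ/%ΔY ≈ 1.41.
E_I > 1: normal good (luxury).

1.41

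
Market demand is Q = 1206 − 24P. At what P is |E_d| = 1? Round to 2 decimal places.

25.13

For linear demand Q = a − bP, E = −bP/(a − bP). |E| = 1 ⇒ bP = a − bP ⇒ P = a/(2b).
P = 1206/(2·24) ≈ 25.13.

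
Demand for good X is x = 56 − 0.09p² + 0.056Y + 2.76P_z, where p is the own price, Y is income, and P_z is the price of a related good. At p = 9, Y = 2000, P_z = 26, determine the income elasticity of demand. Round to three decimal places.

0.482

Substituting, x = 56 − 0.09(9)² + 0.056(2000) + 2.76(26) = 56 − 7.29 + 112 + 71.76 = 232.47.
∂x/∂Y = +0.056, so E_I = 0.056·(2000/232.47) ≈ 0.482.
E_I ∈ (0,1): normal good (necessity).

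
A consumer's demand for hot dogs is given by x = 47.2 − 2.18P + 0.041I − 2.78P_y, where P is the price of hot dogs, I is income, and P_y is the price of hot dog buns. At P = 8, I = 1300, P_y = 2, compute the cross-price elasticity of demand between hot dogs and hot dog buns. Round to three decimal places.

-0.072

x = 47.2 − 2.18(8) + 0.041(1300) − 2.78(2) = 47.2 − 17.44 + 53.3 − 5.56 = 77.5.
∂x/∂P_y = −2.78, so E_xy = -2.78·(2/77.5) ≈ -0.072.
E_xy < 0: the goods are complements.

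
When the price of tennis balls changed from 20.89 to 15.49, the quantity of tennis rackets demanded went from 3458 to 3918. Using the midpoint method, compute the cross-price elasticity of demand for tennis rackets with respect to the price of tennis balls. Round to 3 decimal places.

%ΔQ_x = (3918 − 3458)/[(3458+3918)/2] = 460/3688 ≈ 0.1247.
%ΔP_y = (15.49 − 20.89)/[(20.89+15.49)/2] ≈ -0.2969.
E_xy = 0.1247/-0.2969 ≈ -0.420.
E_xy < 0, so tennis rackets and tennis balls are complements.

-0.420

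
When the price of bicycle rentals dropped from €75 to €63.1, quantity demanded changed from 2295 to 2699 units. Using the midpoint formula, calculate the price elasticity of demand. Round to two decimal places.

-0.94

%ΔQ = (2699 − 2295)/[(2295 + 2699)/2] = 404/2497 ≈ 0.1618.
%ΔP = (63.1 − 75)/[(75 + 63.1)/2] = -11.9/69.05 ≈ -0.1723.
Arc elasticity E = %ΔQ/%ΔP ≈ 0.1618/-0.1723 ≈ -0.94.
|E| < 1: demand is inelastic over this range.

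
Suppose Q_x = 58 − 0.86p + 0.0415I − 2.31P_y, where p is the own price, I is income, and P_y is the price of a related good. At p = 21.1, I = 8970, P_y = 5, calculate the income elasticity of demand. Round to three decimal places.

0.929

At the given point, Q_x = 58 − 0.86(21.1) + 0.0415(8970) − 2.31(5) = 58 − 18.146 + 372.255 − 11.55 = 400.559.
∂Q_x/∂I = +0.0415, so E_I = 0.0415·(8970/400.559) ≈ 0.929.
E_I ∈ (0,1): normal good (necessity).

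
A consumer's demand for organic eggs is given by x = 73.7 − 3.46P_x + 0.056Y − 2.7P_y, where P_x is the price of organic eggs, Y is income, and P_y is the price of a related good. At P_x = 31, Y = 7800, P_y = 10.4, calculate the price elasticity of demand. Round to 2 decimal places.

x = 73.7 − 3.46(31) + 0.056(7800) − 2.7(10.4) = 73.7 − 107.26 + 436.8 − 28.08 = 375.16.
∂x/∂P_x = −3.46, so E_p = (−3.46)·(31/375.16) ≈ -0.29.
|E_p| < 1: demand is inelastic.

-0.29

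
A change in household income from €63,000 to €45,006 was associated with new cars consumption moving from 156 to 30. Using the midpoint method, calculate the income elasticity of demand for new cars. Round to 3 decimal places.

4.066

%ΔQ = (30 − 156)/[(156+30)/2] = -126/93 ≈ -1.3548.
%ΔY = (45,006 − 63,000)/[(63,000+45,006)/2] = -17994/54003 ≈ -0.3332.
E_I = %ΔQ/%ΔY ≈ 4.066.
E_I > 1: normal good (luxury).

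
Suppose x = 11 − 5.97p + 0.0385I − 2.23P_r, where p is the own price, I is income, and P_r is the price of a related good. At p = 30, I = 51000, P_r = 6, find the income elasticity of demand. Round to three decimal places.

Substituting, x = 11 − 5.97(30) + 0.0385(51000) − 2.23(6) = 11 − 179.1 + 1963.5 − 13.38 = 1782.02.
∂x/∂I = +0.0385, so E_I = 0.0385·(51000/1782.02) ≈ 1.102.
E_I > 1: normal good (luxury).

1.102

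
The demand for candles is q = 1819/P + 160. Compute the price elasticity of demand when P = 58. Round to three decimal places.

At P = 58, q = 191.3621.
dq/dP = −1819/P² = −0.5407.
Point elasticity E = (dq/dP)·(P/q) = -0.5407 × 58/191.3621 ≈ -0.164.
|E| < 1, so demand is inelastic at this price.

-0.164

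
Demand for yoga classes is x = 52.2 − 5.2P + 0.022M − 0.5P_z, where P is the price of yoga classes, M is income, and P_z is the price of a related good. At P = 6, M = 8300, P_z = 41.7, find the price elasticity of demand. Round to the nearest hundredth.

Evaluating quantity at (P, M, P_z) gives x = 52.2 − 5.2(6) + 0.022(8300) − 0.5(41.7) = 52.2 − 31.2 + 182.6 − 20.85 = 182.75.
∂x/∂P = −5.2, so E_p = (−5.2)·(6/182.75) ≈ -0.17.
|E_p| < 1: demand is inelastic.

-0.17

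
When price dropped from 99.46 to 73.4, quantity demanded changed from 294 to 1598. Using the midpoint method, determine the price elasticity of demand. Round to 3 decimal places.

-4.572

%Δq = (1598 − 294)/[(294 + 1598)/2] = 1304/946 ≈ 1.3784.
%Δp = (73.4 − 99.46)/[(99.46 + 73.4)/2] = -26.06/86.43 ≈ -0.3015.
Arc elasticity E = %Δq/%Δp ≈ 1.3784/-0.3015 ≈ -4.572.
|E| > 1: demand is elastic over this range.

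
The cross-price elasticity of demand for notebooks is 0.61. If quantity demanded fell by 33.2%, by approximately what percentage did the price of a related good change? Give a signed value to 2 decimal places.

%ΔQ ≈ E × %ΔP_y ⇒ %ΔP_y = %ΔQ / E = (-33.2%)/(0.61) ≈ -54.43%.

-54.43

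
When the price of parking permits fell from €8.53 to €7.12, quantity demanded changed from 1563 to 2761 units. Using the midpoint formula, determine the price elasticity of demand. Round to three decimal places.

-3.075

%ΔQ = (2761 − 1563)/[(1563 + 2761)/2] = 1198/2162 ≈ 0.5541.
%ΔP = (7.12 − 8.53)/[(8.53 + 7.12)/2] = -1.41/7.825 ≈ -0.1802.
Arc elasticity E = %ΔQ/%ΔP ≈ 0.5541/-0.1802 ≈ -3.075.
|E| > 1: demand is elastic over this range.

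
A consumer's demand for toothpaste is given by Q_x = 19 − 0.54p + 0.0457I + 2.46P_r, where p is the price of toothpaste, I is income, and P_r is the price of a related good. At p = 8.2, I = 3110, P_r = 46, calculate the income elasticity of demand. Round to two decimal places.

0.53

Evaluating quantity at (p, I, P_r) gives Q_x = 19 − 0.54(8.2) + 0.0457(3110) + 2.46(46) = 19 − 4.428 + 142.127 + 113.16 = 269.859.
∂Q_x/∂I = +0.0457, so E_I = 0.0457·(3110/269.859) ≈ 0.53.
E_I ∈ (0,1): normal good (necessity).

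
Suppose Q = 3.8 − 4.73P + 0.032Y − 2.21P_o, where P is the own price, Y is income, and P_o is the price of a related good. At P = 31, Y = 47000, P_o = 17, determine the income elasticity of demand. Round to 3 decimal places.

1.136

Q = 3.8 − 4.73(31) + 0.032(47000) − 2.21(17) = 3.8 − 146.63 + 1504 − 37.57 = 1323.6.
∂Q/∂Y = +0.032, so E_I = 0.032·(47000/1323.6) ≈ 1.136.
E_I > 1: normal good (luxury).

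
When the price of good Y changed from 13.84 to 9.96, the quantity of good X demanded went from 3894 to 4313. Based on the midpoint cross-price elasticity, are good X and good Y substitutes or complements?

%ΔQ_x = (4313 − 3894)/[(3894+4313)/2] = 419/4103.5 ≈ 0.1021.
%ΔP_y = (9.96 − 13.84)/[(13.84+9.96)/2] ≈ -0.3261.
E_xy = 0.1021/-0.3261 ≈ -0.313.
E_xy < 0, so the goods are complements.

complements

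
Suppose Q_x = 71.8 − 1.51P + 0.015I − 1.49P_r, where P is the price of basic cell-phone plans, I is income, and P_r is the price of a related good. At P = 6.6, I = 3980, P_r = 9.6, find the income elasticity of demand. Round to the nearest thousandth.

0.557

First evaluate Q_x: 71.8 − 1.51(6.6) + 0.015(3980) − 1.49(9.6) = 71.8 − 9.966 + 59.7 − 14.304 = 107.23.
∂Q_x/∂I = +0.015, so E_I = 0.015·(3980/107.23) ≈ 0.557.
E_I ∈ (0,1): normal good (necessity).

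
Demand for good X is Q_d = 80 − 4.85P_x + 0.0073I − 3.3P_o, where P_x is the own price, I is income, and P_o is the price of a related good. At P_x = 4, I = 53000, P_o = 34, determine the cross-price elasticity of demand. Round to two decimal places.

First evaluate Q_d: 80 − 4.85(4) + 0.0073(53000) − 3.3(34) = 80 − 19.4 + 386.9 − 112.2 = 335.3.
∂Q_d/∂P_o = −3.3, so E_xy = -3.3·(34/335.3) ≈ -0.33.
E_xy < 0: the goods are complements.

-0.33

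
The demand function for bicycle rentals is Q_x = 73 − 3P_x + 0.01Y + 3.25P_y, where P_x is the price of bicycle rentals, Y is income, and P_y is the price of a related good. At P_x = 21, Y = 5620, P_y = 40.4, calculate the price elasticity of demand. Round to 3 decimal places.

Q_x = 73 − 3(21) + 0.01(5620) + 3.25(40.4) = 73 − 63 + 56.2 + 131.3 = 197.5.
∂Q_x/∂P_x = −3, so E_p = (−3)·(21/197.5) ≈ -0.319.
|E_p| < 1: demand is inelastic.

-0.319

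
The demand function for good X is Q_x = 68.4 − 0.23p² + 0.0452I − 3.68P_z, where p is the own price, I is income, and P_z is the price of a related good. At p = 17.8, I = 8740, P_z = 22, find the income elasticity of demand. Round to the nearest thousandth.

Q_x = 68.4 − 0.23(17.8)² + 0.0452(8740) − 3.68(22) = 68.4 − 72.8732 + 395.048 − 80.96 = 309.6148.
∂Q_x/∂I = +0.0452, so E_I = 0.0452·(8740/309.6148) ≈ 1.276.
E_I > 1: normal good (luxury).

1.276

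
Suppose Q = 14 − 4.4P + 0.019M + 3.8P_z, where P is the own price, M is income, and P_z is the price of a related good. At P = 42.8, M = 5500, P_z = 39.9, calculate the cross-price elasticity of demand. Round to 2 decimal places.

1.85

At the given point, Q = 14 − 4.4(42.8) + 0.019(5500) + 3.8(39.9) = 14 − 188.32 + 104.5 + 151.62 = 81.8.
∂Q/∂P_z = +3.8, so E_xy = 3.8·(39.9/81.8) ≈ 1.85.
E_xy > 0: the goods are substitutes.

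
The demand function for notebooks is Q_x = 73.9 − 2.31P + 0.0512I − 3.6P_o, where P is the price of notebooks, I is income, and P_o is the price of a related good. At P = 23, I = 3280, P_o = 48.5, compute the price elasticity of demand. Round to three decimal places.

At the given point, Q_x = 73.9 − 2.31(23) + 0.0512(3280) − 3.6(48.5) = 73.9 − 53.13 + 167.936 − 174.6 = 14.106.
∂Q_x/∂P = −2.31, so E_p = (−2.31)·(23/14.106) ≈ -3.766.
|E_p| > 1: demand is elastic.

-3.766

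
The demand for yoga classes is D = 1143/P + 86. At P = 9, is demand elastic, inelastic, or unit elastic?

At P = 9, D = 213.
dD/dP = −1143/P² = −14.1111.
Point elasticity E = (dD/dP)·(P/D) = -14.1111 × 9/213 ≈ -0.596.
|E| ≈ 0.596 < 1, so demand is inelastic.

inelastic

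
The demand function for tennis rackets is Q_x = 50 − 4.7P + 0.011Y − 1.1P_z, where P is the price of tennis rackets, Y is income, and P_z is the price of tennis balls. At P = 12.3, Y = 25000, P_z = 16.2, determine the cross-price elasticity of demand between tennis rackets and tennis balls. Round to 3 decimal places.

-0.071

Evaluating quantity at (P, Y, P_z) gives Q_x = 50 − 4.7(12.3) + 0.011(25000) − 1.1(16.2) = 50 − 57.81 + 275 − 17.82 = 249.37.
∂Q_x/∂P_z = −1.1, so E_xy = -1.1·(16.2/249.37) ≈ -0.071.
E_xy < 0: the goods are complements.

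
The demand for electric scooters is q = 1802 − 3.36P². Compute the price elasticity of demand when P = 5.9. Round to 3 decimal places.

At P = 5.9, q = 1685.0384.
dq/dP = −2·3.36·P = −39.648.
Point elasticity E = (dq/dP)·(P/q) = -39.648 × 5.9/1685.0384 ≈ -0.139.
|E| < 1, so demand is inelastic at this price.

-0.139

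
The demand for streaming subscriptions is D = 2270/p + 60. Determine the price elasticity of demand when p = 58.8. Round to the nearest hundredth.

-0.39

At p = 58.8, D = 98.6054.
dD/dp = −2270/p² = −0.6566.
Point elasticity E = (dD/dp)·(p/D) = -0.6566 × 58.8/98.6054 ≈ -0.39.
|E| < 1, so demand is inelastic at this price.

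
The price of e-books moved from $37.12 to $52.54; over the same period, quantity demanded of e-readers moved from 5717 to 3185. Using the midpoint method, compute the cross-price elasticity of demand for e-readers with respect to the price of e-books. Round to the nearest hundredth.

-1.65

%ΔQ_x = (3185 − 5717)/[(5717+3185)/2] = -2532/4451 ≈ -0.5689.
%ΔP_y = (52.54 − 37.12)/[(37.12+52.54)/2] ≈ 0.3440.
E_xy = -0.5689/0.3440 ≈ -1.65.
E_xy < 0, so e-readers and e-books are complements.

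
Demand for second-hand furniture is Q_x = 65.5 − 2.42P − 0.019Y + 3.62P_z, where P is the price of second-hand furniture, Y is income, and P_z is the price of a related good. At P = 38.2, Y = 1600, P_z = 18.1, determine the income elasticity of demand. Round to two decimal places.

-3.72

Evaluating quantity at (P, Y, P_z) gives Q_x = 65.5 − 2.42(38.2) − 0.019(1600) + 3.62(18.1) = 65.5 − 92.444 − 30.4 + 65.522 = 8.178.
∂Q_x/∂Y = −0.019, so E_I = -0.019·(1600/8.178) ≈ -3.72.
E_I < 0: inferior good.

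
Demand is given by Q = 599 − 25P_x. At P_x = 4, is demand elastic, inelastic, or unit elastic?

At P_x = 4, Q = 499.
dQ/dP_x = −25.
Point elasticity E = (dQ/dP_x)·(P_x/Q) = -25 × 4/499 ≈ -0.200.
|E| ≈ 0.200 < 1, so demand is inelastic.

inelastic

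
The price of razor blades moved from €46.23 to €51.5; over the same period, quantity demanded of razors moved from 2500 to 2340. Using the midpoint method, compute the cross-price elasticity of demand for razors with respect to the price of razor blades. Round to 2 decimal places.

%ΔQ_x = (2340 − 2500)/[(2500+2340)/2] = -160/2420 ≈ -0.0661.
%ΔP_y = (51.5 − 46.23)/[(46.23+51.5)/2] ≈ 0.1078.
E_xy = -0.0661/0.1078 ≈ -0.61.
E_xy < 0, so razors and razor blades are complements.

-0.61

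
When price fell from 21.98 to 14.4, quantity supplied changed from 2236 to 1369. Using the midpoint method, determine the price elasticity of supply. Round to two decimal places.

%ΔQ = (1369 − 2236)/[(2236 + 1369)/2] = -867/1802.5 ≈ -0.4810.
%ΔP = (14.4 − 21.98)/[(21.98 + 14.4)/2] = -7.58/18.19 ≈ -0.4167.
Arc elasticity E = %ΔQ/%ΔP ≈ -0.4810/-0.4167 ≈ 1.15.
|E| > 1: supply is elastic over this range.

1.15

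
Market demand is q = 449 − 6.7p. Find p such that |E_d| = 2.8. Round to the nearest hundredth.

Set −bp/(a − bp) = −2.8 ⇒ bp = 2.8(a − bp) ⇒ bp(1+2.8) = 2.8·a.
p = 2.8·449/(6.7·3.8) ≈ 49.38.

49.38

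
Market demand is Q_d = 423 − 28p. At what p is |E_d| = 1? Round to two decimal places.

7.55

For linear demand Q_d = a − bp, E = −bp/(a − bp). |E| = 1 ⇒ bp = a − bp ⇒ p = a/(2b).
p = 423/(2·28) ≈ 7.55.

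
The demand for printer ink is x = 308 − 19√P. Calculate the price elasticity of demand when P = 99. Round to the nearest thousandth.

At P = 99, x = 118.9524.
dx/dP = −19/(2√P) = −19/(2·9.9499).
Point elasticity E = (dx/dP)·(P/x) = -0.9548 × 99/118.9524 ≈ -0.795.
|E| < 1, so demand is inelastic at this price.

-0.795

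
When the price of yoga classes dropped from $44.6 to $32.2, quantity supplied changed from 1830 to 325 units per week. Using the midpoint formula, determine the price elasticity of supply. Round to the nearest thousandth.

4.325

%ΔQ = (325 − 1830)/[(1830 + 325)/2] = -1505/1077.5 ≈ -1.3968.
%Δp = (32.2 − 44.6)/[(44.6 + 32.2)/2] = -12.4/38.4 ≈ -0.3229.
Arc elasticity E = %ΔQ/%Δp ≈ -1.3968/-0.3229 ≈ 4.325.
|E| > 1: supply is elastic over this range.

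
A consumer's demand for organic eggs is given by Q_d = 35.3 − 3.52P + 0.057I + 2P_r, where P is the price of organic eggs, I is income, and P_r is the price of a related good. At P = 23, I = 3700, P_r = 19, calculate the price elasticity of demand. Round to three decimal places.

At the given point, Q_d = 35.3 − 3.52(23) + 0.057(3700) + 2(19) = 35.3 − 80.96 + 210.9 + 38 = 203.24.
∂Q_d/∂P = −3.52, so E_p = (−3.52)·(23/203.24) ≈ -0.398.
|E_p| < 1: demand is inelastic.

-0.398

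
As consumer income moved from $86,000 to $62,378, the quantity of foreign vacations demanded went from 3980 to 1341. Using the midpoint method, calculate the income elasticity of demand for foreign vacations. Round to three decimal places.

%ΔQ = (1341 − 3980)/[(3980+1341)/2] = -2639/2660.5 ≈ -0.9919.
%ΔI = (62,378 − 86,000)/[(86,000+62,378)/2] = -23622/74189 ≈ -0.3184.
E_I = %ΔQ/%ΔI ≈ 3.115.
E_I > 1: normal good (luxury).

3.115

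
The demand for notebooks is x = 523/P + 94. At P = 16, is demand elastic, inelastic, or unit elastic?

inelastic

At P = 16, x = 126.6875.
dx/dP = −523/P² = −2.043.
Point elasticity E = (dx/dP)·(P/x) = -2.043 × 16/126.6875 ≈ -0.258.
|E| ≈ 0.258 < 1, so demand is inelastic.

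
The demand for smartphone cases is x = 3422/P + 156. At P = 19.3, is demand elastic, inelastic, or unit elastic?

inelastic

At P = 19.3, x = 333.3057.
dx/dP = −3422/P² = −9.1868.
Point elasticity E = (dx/dP)·(P/x) = -9.1868 × 19.3/333.3057 ≈ -0.532.
|E| ≈ 0.532 < 1, so demand is inelastic.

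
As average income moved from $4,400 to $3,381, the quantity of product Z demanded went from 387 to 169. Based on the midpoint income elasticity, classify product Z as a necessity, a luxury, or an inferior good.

luxury

%ΔQ = (169 − 387)/[(387+169)/2] = -218/278 ≈ -0.7842.
%ΔM = (3,381 − 4,400)/[(4,400+3,381)/2] = -1019/3890.5 ≈ -0.2619.
E_I = %ΔQ/%ΔM ≈ 2.994.
E_I > 1: normal good (luxury).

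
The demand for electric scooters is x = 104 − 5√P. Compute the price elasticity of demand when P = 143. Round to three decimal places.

At P = 143, x = 44.2087.
dx/dP = −5/(2√P) = −5/(2·11.9583).
Point elasticity E = (dx/dP)·(P/x) = -0.2091 × 143/44.2087 ≈ -0.676.
|E| < 1, so demand is inelastic at this price.

-0.676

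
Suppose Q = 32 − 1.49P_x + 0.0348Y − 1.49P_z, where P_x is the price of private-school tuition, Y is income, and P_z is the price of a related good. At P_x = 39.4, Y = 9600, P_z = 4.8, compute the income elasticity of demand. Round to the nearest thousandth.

Q = 32 − 1.49(39.4) + 0.0348(9600) − 1.49(4.8) = 32 − 58.706 + 334.08 − 7.152 = 300.222.
∂Q/∂Y = +0.0348, so E_I = 0.0348·(9600/300.222) ≈ 1.113.
E_I > 1: normal good (luxury).

1.113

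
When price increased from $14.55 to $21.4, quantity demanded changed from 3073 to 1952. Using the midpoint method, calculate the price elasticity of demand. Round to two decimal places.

%Δq = (1952 − 3073)/[(3073 + 1952)/2] = -1121/2512.5 ≈ -0.4462.
%Δp = (21.4 − 14.55)/[(14.55 + 21.4)/2] = 6.85/17.975 ≈ 0.3811.
Arc elasticity E = %Δq/%Δp ≈ -0.4462/0.3811 ≈ -1.17.
|E| > 1: demand is elastic over this range.

-1.17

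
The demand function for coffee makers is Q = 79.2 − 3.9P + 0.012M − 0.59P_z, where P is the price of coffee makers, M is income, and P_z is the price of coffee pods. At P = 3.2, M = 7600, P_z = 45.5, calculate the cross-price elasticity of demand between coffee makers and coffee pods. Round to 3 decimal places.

Substituting, Q = 79.2 − 3.9(3.2) + 0.012(7600) − 0.59(45.5) = 79.2 − 12.48 + 91.2 − 26.845 = 131.075.
∂Q/∂P_z = −0.59, so E_xy = -0.59·(45.5/131.075) ≈ -0.205.
E_xy < 0: the goods are complements.

-0.205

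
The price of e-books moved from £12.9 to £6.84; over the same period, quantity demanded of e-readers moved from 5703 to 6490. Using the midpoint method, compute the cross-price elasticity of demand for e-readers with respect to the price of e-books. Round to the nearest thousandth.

%ΔQ_x = (6490 − 5703)/[(5703+6490)/2] = 787/6096.5 ≈ 0.1291.
%ΔP_y = (6.84 − 12.9)/[(12.9+6.84)/2] ≈ -0.6140.
E_xy = 0.1291/-0.6140 ≈ -0.210.
E_xy < 0, so e-readers and e-books are complements.

-0.210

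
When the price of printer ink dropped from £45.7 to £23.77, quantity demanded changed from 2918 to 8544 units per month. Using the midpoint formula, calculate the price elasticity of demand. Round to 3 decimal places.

-1.555

%Δq = (8544 − 2918)/[(2918 + 8544)/2] = 5626/5731 ≈ 0.9817.
%ΔP = (23.77 − 45.7)/[(45.7 + 23.77)/2] = -21.93/34.735 ≈ -0.6314.
Arc elasticity E = %Δq/%ΔP ≈ 0.9817/-0.6314 ≈ -1.555.
|E| > 1: demand is elastic over this range.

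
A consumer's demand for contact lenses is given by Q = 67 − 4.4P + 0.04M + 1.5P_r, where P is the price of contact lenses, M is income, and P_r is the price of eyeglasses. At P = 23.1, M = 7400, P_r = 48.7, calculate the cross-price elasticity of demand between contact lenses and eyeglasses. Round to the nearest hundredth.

0.22

Substituting, Q = 67 − 4.4(23.1) + 0.04(7400) + 1.5(48.7) = 67 − 101.64 + 296 + 73.05 = 334.41.
∂Q/∂P_r = +1.5, so E_xy = 1.5·(48.7/334.41) ≈ 0.22.
E_xy > 0: the goods are substitutes.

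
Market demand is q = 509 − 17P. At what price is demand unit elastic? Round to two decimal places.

14.97

For linear demand q = a − bP, E = −bP/(a − bP). |E| = 1 ⇒ bP = a − bP ⇒ P = a/(2b).
P = 509/(2·17) ≈ 14.97.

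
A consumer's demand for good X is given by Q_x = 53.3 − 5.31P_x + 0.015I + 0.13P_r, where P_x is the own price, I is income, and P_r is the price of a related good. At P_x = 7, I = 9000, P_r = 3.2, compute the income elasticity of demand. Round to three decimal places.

0.891

At the given point, Q_x = 53.3 − 5.31(7) + 0.015(9000) + 0.13(3.2) = 53.3 − 37.17 + 135 + 0.416 = 151.546.
∂Q_x/∂I = +0.015, so E_I = 0.015·(9000/151.546) ≈ 0.891.
E_I ∈ (0,1): normal good (necessity).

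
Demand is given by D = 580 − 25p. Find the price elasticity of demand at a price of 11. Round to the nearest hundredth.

-0.90

At p = 11, D = 305.
dD/dp = −25.
Point elasticity E = (dD/dp)·(p/D) = -25 × 11/305 ≈ -0.90.
|E| < 1, so demand is inelastic at this price.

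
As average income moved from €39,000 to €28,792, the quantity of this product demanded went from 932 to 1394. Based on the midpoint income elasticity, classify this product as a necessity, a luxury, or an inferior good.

inferior

%ΔQ = (1394 − 932)/[(932+1394)/2] = 462/1163 ≈ 0.3972.
%ΔI = (28,792 − 39,000)/[(39,000+28,792)/2] = -10208/33896 ≈ -0.3012.
E_I = %ΔQ/%ΔI ≈ -1.319.
E_I < 0: inferior good.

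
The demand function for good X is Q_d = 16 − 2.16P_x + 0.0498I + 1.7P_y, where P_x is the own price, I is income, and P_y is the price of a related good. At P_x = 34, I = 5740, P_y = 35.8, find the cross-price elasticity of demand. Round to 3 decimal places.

0.210

Evaluating quantity at (P_x, I, P_y) gives Q_d = 16 − 2.16(34) + 0.0498(5740) + 1.7(35.8) = 16 − 73.44 + 285.852 + 60.86 = 289.272.
∂Q_d/∂P_y = +1.7, so E_xy = 1.7·(35.8/289.272) ≈ 0.210.
E_xy > 0: the goods are substitutes.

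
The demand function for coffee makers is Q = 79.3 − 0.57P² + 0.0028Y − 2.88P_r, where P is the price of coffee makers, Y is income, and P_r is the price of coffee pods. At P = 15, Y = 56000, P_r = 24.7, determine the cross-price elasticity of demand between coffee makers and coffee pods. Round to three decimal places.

Substituting, Q = 79.3 − 0.57(15)² + 0.0028(56000) − 2.88(24.7) = 79.3 − 128.25 + 156.8 − 71.136 = 36.714.
∂Q/∂P_r = −2.88, so E_xy = -2.88·(24.7/36.714) ≈ -1.938.
E_xy < 0: the goods are complements.

-1.938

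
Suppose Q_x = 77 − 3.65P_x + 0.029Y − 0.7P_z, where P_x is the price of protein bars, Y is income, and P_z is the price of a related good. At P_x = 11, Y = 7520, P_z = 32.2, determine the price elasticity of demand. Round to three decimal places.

At the given point, Q_x = 77 − 3.65(11) + 0.029(7520) − 0.7(32.2) = 77 − 40.15 + 218.08 − 22.54 = 232.39.
∂Q_x/∂P_x = −3.65, so E_p = (−3.65)·(11/232.39) ≈ -0.173.
|E_p| < 1: demand is inelastic.

-0.173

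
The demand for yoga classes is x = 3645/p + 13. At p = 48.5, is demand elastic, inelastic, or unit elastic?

inelastic

At p = 48.5, x = 88.1546.
dx/dp = −3645/p² = −1.5496.
Point elasticity E = (dx/dp)·(p/x) = -1.5496 × 48.5/88.1546 ≈ -0.853.
|E| ≈ 0.853 < 1, so demand is inelastic.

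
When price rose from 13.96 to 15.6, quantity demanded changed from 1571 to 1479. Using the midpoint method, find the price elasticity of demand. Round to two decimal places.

%ΔQ = (1479 − 1571)/[(1571 + 1479)/2] = -92/1525 ≈ -0.0603.
%ΔP = (15.6 − 13.96)/[(13.96 + 15.6)/2] = 1.64/14.78 ≈ 0.1110.
Arc elasticity E = %ΔQ/%ΔP ≈ -0.0603/0.1110 ≈ -0.54.
|E| < 1: demand is inelastic over this range.

-0.54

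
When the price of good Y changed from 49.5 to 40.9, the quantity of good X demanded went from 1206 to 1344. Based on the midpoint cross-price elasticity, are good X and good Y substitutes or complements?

complements

%ΔQ_x = (1344 − 1206)/[(1206+1344)/2] = 138/1275 ≈ 0.1082.
%ΔP_y = (40.9 − 49.5)/[(49.5+40.9)/2] ≈ -0.1903.
E_xy = 0.1082/-0.1903 ≈ -0.569.
E_xy < 0, so the goods are complements.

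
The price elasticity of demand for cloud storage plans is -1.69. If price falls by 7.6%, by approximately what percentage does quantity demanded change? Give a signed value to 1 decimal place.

12.8

%ΔQ ≈ E × %ΔP = (-1.69) × (-7.6%) ≈ 12.8%.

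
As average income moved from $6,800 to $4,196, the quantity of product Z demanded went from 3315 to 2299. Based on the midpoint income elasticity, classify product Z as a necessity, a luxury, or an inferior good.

%ΔQ = (2299 − 3315)/[(3315+2299)/2] = -1016/2807 ≈ -0.3620.
%ΔI = (4,196 − 6,800)/[(6,800+4,196)/2] = -2604/5498 ≈ -0.4736.
E_I = %ΔQ/%ΔI ≈ 0.764.
E_I ∈ (0,1): normal good (necessity).

necessity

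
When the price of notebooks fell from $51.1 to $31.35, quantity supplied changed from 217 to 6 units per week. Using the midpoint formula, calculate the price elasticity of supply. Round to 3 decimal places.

3.950

%Δq = (6 − 217)/[(217 + 6)/2] = -211/111.5 ≈ -1.8924.
%Δp = (31.35 − 51.1)/[(51.1 + 31.35)/2] = -19.75/41.225 ≈ -0.4791.
Arc elasticity E = %Δq/%Δp ≈ -1.8924/-0.4791 ≈ 3.950.
|E| > 1: supply is elastic over this range.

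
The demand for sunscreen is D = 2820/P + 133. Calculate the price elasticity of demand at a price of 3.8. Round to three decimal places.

-0.848

At P = 3.8, D = 875.1053.
dD/dP = −2820/P² = −195.2909.
Point elasticity E = (dD/dP)·(P/D) = -195.2909 × 3.8/875.1053 ≈ -0.848.
|E| < 1, so demand is inelastic at this price.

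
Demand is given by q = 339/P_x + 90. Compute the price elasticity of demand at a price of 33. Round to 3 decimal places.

-0.102

At P_x = 33, q = 100.2727.
dq/dP_x = −339/P_x² = −0.3113.
Point elasticity E = (dq/dP_x)·(P_x/q) = -0.3113 × 33/100.2727 ≈ -0.102.
|E| < 1, so demand is inelastic at this price.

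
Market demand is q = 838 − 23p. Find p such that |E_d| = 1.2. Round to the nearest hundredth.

Set −bp/(a − bp) = −1.2 ⇒ bp = 1.2(a − bp) ⇒ bp(1+1.2) = 1.2·a.
p = 1.2·838/(23·2.2) ≈ 19.87.

19.87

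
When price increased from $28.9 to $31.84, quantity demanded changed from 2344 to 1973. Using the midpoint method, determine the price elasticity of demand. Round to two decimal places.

%ΔQ = (1973 − 2344)/[(2344 + 1973)/2] = -371/2158.5 ≈ -0.1719.
%ΔP = (31.84 − 28.9)/[(28.9 + 31.84)/2] = 2.94/30.37 ≈ 0.0968.
Arc elasticity E = %ΔQ/%ΔP ≈ -0.1719/0.0968 ≈ -1.78.
|E| > 1: demand is elastic over this range.

-1.78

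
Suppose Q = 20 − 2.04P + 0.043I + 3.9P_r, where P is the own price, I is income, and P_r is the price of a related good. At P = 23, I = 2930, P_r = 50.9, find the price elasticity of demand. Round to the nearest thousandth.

First evaluate Q: 20 − 2.04(23) + 0.043(2930) + 3.9(50.9) = 20 − 46.92 + 125.99 + 198.51 = 297.58.
∂Q/∂P = −2.04, so E_p = (−2.04)·(23/297.58) ≈ -0.158.
|E_p| < 1: demand is inelastic.

-0.158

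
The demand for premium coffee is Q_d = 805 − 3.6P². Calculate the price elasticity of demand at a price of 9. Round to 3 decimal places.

At P = 9, Q_d = 513.4.
dQ_d/dP = −2·3.6·P = −64.8.
Point elasticity E = (dQ_d/dP)·(P/Q_d) = -64.8 × 9/513.4 ≈ -1.136.
|E| > 1, so demand is elastic at this price.

-1.136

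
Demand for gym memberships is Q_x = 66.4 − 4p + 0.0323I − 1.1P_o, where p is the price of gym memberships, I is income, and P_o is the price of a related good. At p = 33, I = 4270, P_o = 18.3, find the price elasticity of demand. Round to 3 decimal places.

-2.529

Evaluating quantity at (p, I, P_o) gives Q_x = 66.4 − 4(33) + 0.0323(4270) − 1.1(18.3) = 66.4 − 132 + 137.921 − 20.13 = 52.191.
∂Q_x/∂p = −4, so E_p = (−4)·(33/52.191) ≈ -2.529.
|E_p| > 1: demand is elastic.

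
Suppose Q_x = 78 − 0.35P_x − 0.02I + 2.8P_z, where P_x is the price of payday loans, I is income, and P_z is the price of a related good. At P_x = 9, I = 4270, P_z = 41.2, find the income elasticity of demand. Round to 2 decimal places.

-0.81

Q_x = 78 − 0.35(9) − 0.02(4270) + 2.8(41.2) = 78 − 3.15 − 85.4 + 115.36 = 104.81.
∂Q_x/∂I = −0.02, so E_I = -0.02·(4270/104.81) ≈ -0.81.
E_I < 0: inferior good.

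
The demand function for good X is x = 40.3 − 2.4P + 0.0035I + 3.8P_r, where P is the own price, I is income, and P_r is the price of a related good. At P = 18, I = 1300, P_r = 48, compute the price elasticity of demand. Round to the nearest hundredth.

x = 40.3 − 2.4(18) + 0.0035(1300) + 3.8(48) = 40.3 − 43.2 + 4.55 + 182.4 = 184.05.
∂x/∂P = −2.4, so E_p = (−2.4)·(18/184.05) ≈ -0.23.
|E_p| < 1: demand is inelastic.

-0.23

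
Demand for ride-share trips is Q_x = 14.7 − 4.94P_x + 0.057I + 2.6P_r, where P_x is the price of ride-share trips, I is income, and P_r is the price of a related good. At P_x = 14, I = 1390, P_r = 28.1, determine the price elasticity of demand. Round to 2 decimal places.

At the given point, Q_x = 14.7 − 4.94(14) + 0.057(1390) + 2.6(28.1) = 14.7 − 69.16 + 79.23 + 73.06 = 97.83.
∂Q_x/∂P_x = −4.94, so E_p = (−4.94)·(14/97.83) ≈ -0.71.
|E_p| < 1: demand is inelastic.

-0.71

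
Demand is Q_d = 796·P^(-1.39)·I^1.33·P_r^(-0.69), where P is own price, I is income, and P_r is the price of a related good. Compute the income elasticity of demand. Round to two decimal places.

For a Cobb–Douglas (constant-elasticity) form Q_d = A·I^α·…, the elasticity with respect to I equals the exponent α at every point.
Here the exponent on I is 1.33, so the income elasticity of demand is 1.33.

1.33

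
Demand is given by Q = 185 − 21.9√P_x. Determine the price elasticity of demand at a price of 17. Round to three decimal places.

-0.477

At P_x = 17, Q = 94.704.
dQ/dP_x = −21.9/(2√P_x) = −21.9/(2·4.1231).
Point elasticity E = (dQ/dP_x)·(P_x/Q) = -2.6558 × 17/94.704 ≈ -0.477.
|E| < 1, so demand is inelastic at this price.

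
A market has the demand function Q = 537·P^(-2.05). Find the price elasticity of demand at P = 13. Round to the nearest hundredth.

For a Cobb–Douglas (constant-elasticity) form Q = A·P^α·…, the elasticity with respect to P equals the exponent α at every point.
Here the exponent on P is -2.05, so the price elasticity of demand is -2.05.

-2.05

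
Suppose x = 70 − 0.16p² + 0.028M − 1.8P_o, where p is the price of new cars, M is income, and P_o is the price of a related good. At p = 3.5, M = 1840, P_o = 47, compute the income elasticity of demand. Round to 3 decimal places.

First evaluate x: 70 − 0.16(3.5)² + 0.028(1840) − 1.8(47) = 70 − 1.96 + 51.52 − 84.6 = 34.96.
∂x/∂M = +0.028, so E_I = 0.028·(1840/34.96) ≈ 1.474.
E_I > 1: normal good (luxury).

1.474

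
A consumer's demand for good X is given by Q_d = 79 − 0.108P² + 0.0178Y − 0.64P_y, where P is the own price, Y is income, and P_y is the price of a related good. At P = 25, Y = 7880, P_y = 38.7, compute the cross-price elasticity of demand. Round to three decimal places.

Substituting, Q_d = 79 − 0.108(25)² + 0.0178(7880) − 0.64(38.7) = 79 − 67.5 + 140.264 − 24.768 = 126.996.
∂Q_d/∂P_y = −0.64, so E_xy = -0.64·(38.7/126.996) ≈ -0.195.
E_xy < 0: the goods are complements.

-0.195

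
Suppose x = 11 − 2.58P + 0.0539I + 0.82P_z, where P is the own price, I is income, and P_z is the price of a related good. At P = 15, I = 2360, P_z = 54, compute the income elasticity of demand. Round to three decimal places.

Evaluating quantity at (P, I, P_z) gives x = 11 − 2.58(15) + 0.0539(2360) + 0.82(54) = 11 − 38.7 + 127.204 + 44.28 = 143.784.
∂x/∂I = +0.0539, so E_I = 0.0539·(2360/143.784) ≈ 0.885.
E_I ∈ (0,1): normal good (necessity).

0.885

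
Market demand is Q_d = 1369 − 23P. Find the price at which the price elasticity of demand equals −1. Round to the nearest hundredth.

29.76

For linear demand Q_d = a − bP, E = −bP/(a − bP). |E| = 1 ⇒ bP = a − bP ⇒ P = a/(2b).
P = 1369/(2·23) ≈ 29.76.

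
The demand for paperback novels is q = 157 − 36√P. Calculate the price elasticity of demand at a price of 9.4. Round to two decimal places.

-1.18

At P = 9.4, q = 46.6261.
dq/dP = −36/(2√P) = −36/(2·3.0659).
Point elasticity E = (dq/dP)·(P/q) = -5.871 × 9.4/46.6261 ≈ -1.18.
|E| > 1, so demand is elastic at this price.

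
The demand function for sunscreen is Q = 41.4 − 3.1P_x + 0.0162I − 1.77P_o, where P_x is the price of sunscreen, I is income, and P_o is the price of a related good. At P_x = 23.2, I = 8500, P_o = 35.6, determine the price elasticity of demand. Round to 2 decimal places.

First evaluate Q: 41.4 − 3.1(23.2) + 0.0162(8500) − 1.77(35.6) = 41.4 − 71.92 + 137.7 − 63.012 = 44.168.
∂Q/∂P_x = −3.1, so E_p = (−3.1)·(23.2/44.168) ≈ -1.63.
|E_p| > 1: demand is elastic.

-1.63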